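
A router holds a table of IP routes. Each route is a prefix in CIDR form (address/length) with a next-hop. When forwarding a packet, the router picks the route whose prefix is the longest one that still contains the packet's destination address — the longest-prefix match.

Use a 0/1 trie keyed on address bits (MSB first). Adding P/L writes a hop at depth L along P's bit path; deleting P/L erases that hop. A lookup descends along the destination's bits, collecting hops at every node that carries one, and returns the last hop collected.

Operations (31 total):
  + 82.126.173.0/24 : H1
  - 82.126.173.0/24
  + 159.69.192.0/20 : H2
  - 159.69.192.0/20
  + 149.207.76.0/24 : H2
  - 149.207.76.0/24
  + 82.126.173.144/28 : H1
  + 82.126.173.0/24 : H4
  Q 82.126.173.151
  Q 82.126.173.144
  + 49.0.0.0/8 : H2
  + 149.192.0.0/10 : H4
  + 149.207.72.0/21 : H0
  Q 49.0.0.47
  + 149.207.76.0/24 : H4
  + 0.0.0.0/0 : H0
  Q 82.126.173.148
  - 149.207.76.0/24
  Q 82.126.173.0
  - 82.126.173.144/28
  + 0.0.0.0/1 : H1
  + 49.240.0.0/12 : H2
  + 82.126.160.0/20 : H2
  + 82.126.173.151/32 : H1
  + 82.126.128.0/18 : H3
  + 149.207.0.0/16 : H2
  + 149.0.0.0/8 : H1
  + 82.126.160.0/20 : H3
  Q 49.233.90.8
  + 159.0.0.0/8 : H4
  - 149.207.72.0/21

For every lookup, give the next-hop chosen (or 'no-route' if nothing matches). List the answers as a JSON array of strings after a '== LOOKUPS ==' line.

Trace:
  + 82.126.173.0/24 (H1) depth=24
  - 82.126.173.0/24 clear@24
  + 159.69.192.0/20 (H2) depth=20
  - 159.69.192.0/20 clear@20
  + 149.207.76.0/24 (H2) depth=24
  - 149.207.76.0/24 clear@24
  + 82.126.173.144/28 (H1) depth=28
  + 82.126.173.0/24 (H4) depth=24
  Q 82.126.173.151: descend 0101001001111110101011011001 ; hops seen [H4,H1] ; pick H1
  Q 82.126.173.144: descend 0101001001111110101011011001 ; hops seen [H4,H1] ; pick H1
  + 49.0.0.0/8 (H2) depth=8
  + 149.192.0.0/10 (H4) depth=10
  + 149.207.72.0/21 (H0) depth=21
  Q 49.0.0.47: descend 00110001 ; hops seen [H2] ; pick H2
  + 149.207.76.0/24 (H4) depth=24
  + 0.0.0.0/0 (H0) depth=0
  Q 82.126.173.148: descend 0101001001111110101011011001 ; hops seen [H0,H4,H1] ; pick H1
  - 149.207.76.0/24 clear@24
  Q 82.126.173.0: descend 010100100111111010101101 ; hops seen [H0,H4] ; pick H4
  - 82.126.173.144/28 clear@28
  + 0.0.0.0/1 (H1) depth=1
  + 49.240.0.0/12 (H2) depth=12
  + 82.126.160.0/20 (H2) depth=20
  + 82.126.173.151/32 (H1) depth=32
  + 82.126.128.0/18 (H3) depth=18
  + 149.207.0.0/16 (H2) depth=16
  + 149.0.0.0/8 (H1) depth=8
  + 82.126.160.0/20 (H3) depth=20
  Q 49.233.90.8: descend 00110001111 ; hops seen [H0,H1,H2] ; pick H2
  + 159.0.0.0/8 (H4) depth=8
  - 149.207.72.0/21 clear@21

== LOOKUPS ==
["H1","H1","H2","H1","H4","H2"]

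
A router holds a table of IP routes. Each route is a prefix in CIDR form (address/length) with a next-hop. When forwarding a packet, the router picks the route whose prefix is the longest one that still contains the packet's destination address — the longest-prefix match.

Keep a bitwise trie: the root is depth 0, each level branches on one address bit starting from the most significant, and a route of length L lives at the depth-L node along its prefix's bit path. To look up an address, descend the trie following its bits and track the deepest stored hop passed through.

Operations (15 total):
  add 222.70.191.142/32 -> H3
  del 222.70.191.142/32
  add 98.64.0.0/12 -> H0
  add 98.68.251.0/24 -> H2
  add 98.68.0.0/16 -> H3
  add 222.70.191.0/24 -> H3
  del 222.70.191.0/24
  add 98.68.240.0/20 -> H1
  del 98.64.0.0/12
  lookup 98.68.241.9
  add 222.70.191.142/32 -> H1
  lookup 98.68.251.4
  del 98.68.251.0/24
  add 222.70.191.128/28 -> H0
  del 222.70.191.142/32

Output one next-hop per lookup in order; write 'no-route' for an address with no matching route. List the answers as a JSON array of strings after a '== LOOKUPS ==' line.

Process each operation:
  add 222.70.191.142/32 -> H3 at depth 32
  - 222.70.191.142/32 clear@32
  add 98.64.0.0/12 -> H0 at depth 12
  add 98.68.251.0/24 -> H2 at depth 24
  add 98.68.0.0/16 -> H3 at depth 16
  add 222.70.191.0/24 -> H3 at depth 24
  - 222.70.191.0/24 clear@24
  add 98.68.240.0/20 -> H1 at depth 20
  - 98.64.0.0/12 clear@12
  lookup 98.68.241.9: bits 01100010010001001111 walk d0:-→d1:-→d2:-→d3:-→d4:-→d5:-→d6:-→d7:-→d8:-→d9:-→d10:-→d11:-→d12:-→d13:-→d14:-→d15:-→d16:H3→d17:-→d18:-→d19:-→d20:H1 -> H1
  add 222.70.191.142/32 -> H1 at depth 32
  lookup 98.68.251.4: bits 011000100100010011111011 walk d0:-→d1:-→d2:-→d3:-→d4:-→d5:-→d6:-→d7:-→d8:-→d9:-→d10:-→d11:-→d12:-→d13:-→d14:-→d15:-→d16:H3→d17:-→d18:-→d19:-→d20:H1→d21:-→d22:-→d23:-→d24:H2 -> H2
  - 98.68.251.0/24 clear@24
  add 222.70.191.128/28 -> H0 at depth 28
  - 222.70.191.142/32 clear@32

== LOOKUPS ==
["H1","H2"]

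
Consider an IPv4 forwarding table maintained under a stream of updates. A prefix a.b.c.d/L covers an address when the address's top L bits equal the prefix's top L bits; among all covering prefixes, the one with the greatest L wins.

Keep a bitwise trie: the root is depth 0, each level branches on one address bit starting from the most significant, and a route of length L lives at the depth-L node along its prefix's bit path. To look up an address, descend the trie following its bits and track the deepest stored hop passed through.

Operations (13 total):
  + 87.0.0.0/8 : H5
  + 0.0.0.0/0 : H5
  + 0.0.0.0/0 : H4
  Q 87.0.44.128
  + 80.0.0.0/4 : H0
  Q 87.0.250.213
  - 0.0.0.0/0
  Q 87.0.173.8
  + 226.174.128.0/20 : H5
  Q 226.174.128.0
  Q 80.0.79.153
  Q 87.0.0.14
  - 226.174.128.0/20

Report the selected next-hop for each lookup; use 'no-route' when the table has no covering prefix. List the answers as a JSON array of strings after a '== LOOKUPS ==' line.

Process each operation:
  add 87.0.0.0/8 -> H5 at depth 8
  add 0.0.0.0/0 -> H5 at depth 0
  add 0.0.0.0/0 -> H4 at depth 0
  ? 87.0.44.128  path d0:H4→d1:-→d2:-→d3:-→d4:-→d5:-→d6:-→d7:-→d8:H5  best=H5
  add 80.0.0.0/4 -> H0 at depth 4
  ? 87.0.250.213  path d0:H4→d1:-→d2:-→d3:-→d4:H0→d5:-→d6:-→d7:-→d8:H5  best=H5
  - 0.0.0.0/0 clear@0
  ? 87.0.173.8  path d0:-→d1:-→d2:-→d3:-→d4:H0→d5:-→d6:-→d7:-→d8:H5  best=H5
  add 226.174.128.0/20 -> H5 at depth 20
  ? 226.174.128.0  path d0:-→d1:-→d2:-→d3:-→d4:-→d5:-→d6:-→d7:-→d8:-→d9:-→d10:-→d11:-→d12:-→d13:-→d14:-→d15:-→d16:-→d17:-→d18:-→d19:-→d20:H5  best=H5
  ? 80.0.79.153  path d0:-→d1:-→d2:-→d3:-→d4:H0→d5:-  best=H0
  ? 87.0.0.14  path d0:-→d1:-→d2:-→d3:-→d4:H0→d5:-→d6:-→d7:-→d8:H5  best=H5
  - 226.174.128.0/20 clear@20

== LOOKUPS ==
["H5","H5","H5","H5","H0","H5"]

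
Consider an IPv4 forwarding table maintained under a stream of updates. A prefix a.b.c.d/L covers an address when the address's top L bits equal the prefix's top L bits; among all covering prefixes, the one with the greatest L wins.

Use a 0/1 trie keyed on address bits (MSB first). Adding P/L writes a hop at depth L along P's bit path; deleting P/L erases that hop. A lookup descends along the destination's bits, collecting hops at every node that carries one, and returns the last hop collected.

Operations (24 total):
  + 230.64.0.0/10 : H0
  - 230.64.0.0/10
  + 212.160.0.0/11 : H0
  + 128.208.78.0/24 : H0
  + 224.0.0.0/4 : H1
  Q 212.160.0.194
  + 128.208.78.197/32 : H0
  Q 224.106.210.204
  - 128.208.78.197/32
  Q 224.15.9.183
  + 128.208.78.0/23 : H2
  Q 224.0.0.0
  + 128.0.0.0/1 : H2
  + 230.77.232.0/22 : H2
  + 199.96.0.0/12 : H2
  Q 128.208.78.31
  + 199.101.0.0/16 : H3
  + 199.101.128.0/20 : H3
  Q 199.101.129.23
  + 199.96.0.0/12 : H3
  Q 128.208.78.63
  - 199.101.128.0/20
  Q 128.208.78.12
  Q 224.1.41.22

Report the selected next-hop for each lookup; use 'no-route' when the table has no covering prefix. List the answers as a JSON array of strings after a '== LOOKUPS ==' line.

Trace:
  add 230.64.0.0/10 -> H0 at depth 10
  del 230.64.0.0/10 (clear depth 10)
  add 212.160.0.0/11 -> H0 at depth 11
  add 128.208.78.0/24 -> H0 at depth 24
  add 224.0.0.0/4 -> H1 at depth 4
  lookup 212.160.0.194: bits 11010100101 walk d0:-→d1:-→d2:-→d3:-→d4:-→d5:-→d6:-→d7:-→d8:-→d9:-→d10:-→d11:H0 -> H0
  add 128.208.78.197/32 -> H0 at depth 32
  lookup 224.106.210.204: bits 11100 walk d0:-→d1:-→d2:-→d3:-→d4:H1→d5:- -> H1
  del 128.208.78.197/32 (clear depth 32)
  lookup 224.15.9.183: bits 11100 walk d0:-→d1:-→d2:-→d3:-→d4:H1→d5:- -> H1
  add 128.208.78.0/23 -> H2 at depth 23
  lookup 224.0.0.0: bits 11100 walk d0:-→d1:-→d2:-→d3:-→d4:H1→d5:- -> H1
  add 128.0.0.0/1 -> H2 at depth 1
  add 230.77.232.0/22 -> H2 at depth 22
  add 199.96.0.0/12 -> H2 at depth 12
  lookup 128.208.78.31: bits 100000001101000001001110 walk d0:-→d1:H2→d2:-→d3:-→d4:-→d5:-→d6:-→d7:-→d8:-→d9:-→d10:-→d11:-→d12:-→d13:-→d14:-→d15:-→d16:-→d17:-→d18:-→d19:-→d20:-→d21:-→d22:-→d23:H2→d24:H0 -> H0
  add 199.101.0.0/16 -> H3 at depth 16
  add 199.101.128.0/20 -> H3 at depth 20
  lookup 199.101.129.23: bits 11000111011001011000 walk d0:-→d1:H2→d2:-→d3:-→d4:-→d5:-→d6:-→d7:-→d8:-→d9:-→d10:-→d11:-→d12:H2→d13:-→d14:-→d15:-→d16:H3→d17:-→d18:-→d19:-→d20:H3 -> H3
  add 199.96.0.0/12 -> H3 at depth 12
  lookup 128.208.78.63: bits 100000001101000001001110 walk d0:-→d1:H2→d2:-→d3:-→d4:-→d5:-→d6:-→d7:-→d8:-→d9:-→d10:-→d11:-→d12:-→d13:-→d14:-→d15:-→d16:-→d17:-→d18:-→d19:-→d20:-→d21:-→d22:-→d23:H2→d24:H0 -> H0
  del 199.101.128.0/20 (clear depth 20)
  lookup 128.208.78.12: bits 100000001101000001001110 walk d0:-→d1:H2→d2:-→d3:-→d4:-→d5:-→d6:-→d7:-→d8:-→d9:-→d10:-→d11:-→d12:-→d13:-→d14:-→d15:-→d16:-→d17:-→d18:-→d19:-→d20:-→d21:-→d22:-→d23:H2→d24:H0 -> H0
  lookup 224.1.41.22: bits 11100 walk d0:-→d1:H2→d2:-→d3:-→d4:H1→d5:- -> H1

== LOOKUPS ==
["H0","H1","H1","H1","H0","H3","H0","H0","H1"]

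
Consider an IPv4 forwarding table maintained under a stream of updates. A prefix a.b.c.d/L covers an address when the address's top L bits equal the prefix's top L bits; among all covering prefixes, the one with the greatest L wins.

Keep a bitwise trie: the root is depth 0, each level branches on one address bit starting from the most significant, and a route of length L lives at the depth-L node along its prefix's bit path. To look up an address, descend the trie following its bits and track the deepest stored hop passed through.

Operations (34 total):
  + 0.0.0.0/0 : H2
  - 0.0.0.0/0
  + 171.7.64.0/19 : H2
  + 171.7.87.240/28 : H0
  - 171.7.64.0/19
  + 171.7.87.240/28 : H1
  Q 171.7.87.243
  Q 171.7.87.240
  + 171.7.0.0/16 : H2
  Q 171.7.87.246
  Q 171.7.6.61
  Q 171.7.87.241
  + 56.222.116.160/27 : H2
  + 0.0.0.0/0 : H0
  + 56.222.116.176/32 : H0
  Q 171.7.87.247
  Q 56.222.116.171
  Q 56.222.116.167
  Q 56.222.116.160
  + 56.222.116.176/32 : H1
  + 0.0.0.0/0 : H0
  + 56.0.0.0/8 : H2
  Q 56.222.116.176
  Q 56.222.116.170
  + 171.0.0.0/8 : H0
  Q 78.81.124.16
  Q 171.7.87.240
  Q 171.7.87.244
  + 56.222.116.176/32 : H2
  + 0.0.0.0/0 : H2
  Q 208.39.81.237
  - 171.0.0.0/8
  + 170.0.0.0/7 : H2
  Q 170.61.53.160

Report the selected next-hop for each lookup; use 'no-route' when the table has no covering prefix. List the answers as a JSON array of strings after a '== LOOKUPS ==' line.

Process each operation:
  add 0.0.0.0/0 -> H2 at depth 0
  del 0.0.0.0/0 (clear depth 0)
  add 171.7.64.0/19 -> H2 at depth 19
  add 171.7.87.240/28 -> H0 at depth 28
  del 171.7.64.0/19 (clear depth 19)
  add 171.7.87.240/28 -> H1 at depth 28
  lookup 171.7.87.243: bits 1010101100000111010101111111 walk d0:-→d1:-→d2:-→d3:-→d4:-→d5:-→d6:-→d7:-→d8:-→d9:-→d10:-→d11:-→d12:-→d13:-→d14:-→d15:-→d16:-→d17:-→d18:-→d19:-→d20:-→d21:-→d22:-→d23:-→d24:-→d25:-→d26:-→d27:-→d28:H1 -> H1
  lookup 171.7.87.240: bits 1010101100000111010101111111 walk d0:-→d1:-→d2:-→d3:-→d4:-→d5:-→d6:-→d7:-→d8:-→d9:-→d10:-→d11:-→d12:-→d13:-→d14:-→d15:-→d16:-→d17:-→d18:-→d19:-→d20:-→d21:-→d22:-→d23:-→d24:-→d25:-→d26:-→d27:-→d28:H1 -> H1
  add 171.7.0.0/16 -> H2 at depth 16
  lookup 171.7.87.246: bits 1010101100000111010101111111 walk d0:-→d1:-→d2:-→d3:-→d4:-→d5:-→d6:-→d7:-→d8:-→d9:-→d10:-→d11:-→d12:-→d13:-→d14:-→d15:-→d16:H2→d17:-→d18:-→d19:-→d20:-→d21:-→d22:-→d23:-→d24:-→d25:-→d26:-→d27:-→d28:H1 -> H1
  lookup 171.7.6.61: bits 10101011000001110 walk d0:-→d1:-→d2:-→d3:-→d4:-→d5:-→d6:-→d7:-→d8:-→d9:-→d10:-→d11:-→d12:-→d13:-→d14:-→d15:-→d16:H2→d17:- -> H2
  lookup 171.7.87.241: bits 1010101100000111010101111111 walk d0:-→d1:-→d2:-→d3:-→d4:-→d5:-→d6:-→d7:-→d8:-→d9:-→d10:-→d11:-→d12:-→d13:-→d14:-→d15:-→d16:H2→d17:-→d18:-→d19:-→d20:-→d21:-→d22:-→d23:-→d24:-→d25:-→d26:-→d27:-→d28:H1 -> H1
  add 56.222.116.160/27 -> H2 at depth 27
  add 0.0.0.0/0 -> H0 at depth 0
  add 56.222.116.176/32 -> H0 at depth 32
  lookup 171.7.87.247: bits 1010101100000111010101111111 walk d0:H0→d1:-→d2:-→d3:-→d4:-→d5:-→d6:-→d7:-→d8:-→d9:-→d10:-→d11:-→d12:-→d13:-→d14:-→d15:-→d16:H2→d17:-→d18:-→d19:-→d20:-→d21:-→d22:-→d23:-→d24:-→d25:-→d26:-→d27:-→d28:H1 -> H1
  lookup 56.222.116.171: bits 001110001101111001110100101 walk d0:H0→d1:-→d2:-→d3:-→d4:-→d5:-→d6:-→d7:-→d8:-→d9:-→d10:-→d11:-→d12:-→d13:-→d14:-→d15:-→d16:-→d17:-→d18:-→d19:-→d20:-→d21:-→d22:-→d23:-→d24:-→d25:-→d26:-→d27:H2 -> H2
  lookup 56.222.116.167: bits 001110001101111001110100101 walk d0:H0→d1:-→d2:-→d3:-→d4:-→d5:-→d6:-→d7:-→d8:-→d9:-→d10:-→d11:-→d12:-→d13:-→d14:-→d15:-→d16:-→d17:-→d18:-→d19:-→d20:-→d21:-→d22:-→d23:-→d24:-→d25:-→d26:-→d27:H2 -> H2
  lookup 56.222.116.160: bits 001110001101111001110100101 walk d0:H0→d1:-→d2:-→d3:-→d4:-→d5:-→d6:-→d7:-→d8:-→d9:-→d10:-→d11:-→d12:-→d13:-→d14:-→d15:-→d16:-→d17:-→d18:-→d19:-→d20:-→d21:-→d22:-→d23:-→d24:-→d25:-→d26:-→d27:H2 -> H2
  add 56.222.116.176/32 -> H1 at depth 32
  add 0.0.0.0/0 -> H0 at depth 0
  add 56.0.0.0/8 -> H2 at depth 8
  lookup 56.222.116.176: bits 00111000110111100111010010110000 walk d0:H0→d1:-→d2:-→d3:-→d4:-→d5:-→d6:-→d7:-→d8:H2→d9:-→d10:-→d11:-→d12:-→d13:-→d14:-→d15:-→d16:-→d17:-→d18:-→d19:-→d20:-→d21:-→d22:-→d23:-→d24:-→d25:-→d26:-→d27:H2→d28:-→d29:-→d30:-→d31:-→d32:H1 -> H1
  lookup 56.222.116.170: bits 001110001101111001110100101 walk d0:H0→d1:-→d2:-→d3:-→d4:-→d5:-→d6:-→d7:-→d8:H2→d9:-→d10:-→d11:-→d12:-→d13:-→d14:-→d15:-→d16:-→d17:-→d18:-→d19:-→d20:-→d21:-→d22:-→d23:-→d24:-→d25:-→d26:-→d27:H2 -> H2
  add 171.0.0.0/8 -> H0 at depth 8
  lookup 78.81.124.16: bits 0 walk d0:H0→d1:- -> H0
  lookup 171.7.87.240: bits 1010101100000111010101111111 walk d0:H0→d1:-→d2:-→d3:-→d4:-→d5:-→d6:-→d7:-→d8:H0→d9:-→d10:-→d11:-→d12:-→d13:-→d14:-→d15:-→d16:H2→d17:-→d18:-→d19:-→d20:-→d21:-→d22:-→d23:-→d24:-→d25:-→d26:-→d27:-→d28:H1 -> H1
  lookup 171.7.87.244: bits 1010101100000111010101111111 walk d0:H0→d1:-→d2:-→d3:-→d4:-→d5:-→d6:-→d7:-→d8:H0→d9:-→d10:-→d11:-→d12:-→d13:-→d14:-→d15:-→d16:H2→d17:-→d18:-→d19:-→d20:-→d21:-→d22:-→d23:-→d24:-→d25:-→d26:-→d27:-→d28:H1 -> H1
  add 56.222.116.176/32 -> H2 at depth 32
  add 0.0.0.0/0 -> H2 at depth 0
  lookup 208.39.81.237: bits 1 walk d0:H2→d1:- -> H2
  del 171.0.0.0/8 (clear depth 8)
  add 170.0.0.0/7 -> H2 at depth 7
  lookup 170.61.53.160: bits 1010101 walk d0:H2→d1:-→d2:-→d3:-→d4:-→d5:-→d6:-→d7:H2 -> H2

== LOOKUPS ==
["H1","H1","H1","H2","H1","H1","H2","H2","H2","H1","H2","H0","H1","H1","H2","H2"]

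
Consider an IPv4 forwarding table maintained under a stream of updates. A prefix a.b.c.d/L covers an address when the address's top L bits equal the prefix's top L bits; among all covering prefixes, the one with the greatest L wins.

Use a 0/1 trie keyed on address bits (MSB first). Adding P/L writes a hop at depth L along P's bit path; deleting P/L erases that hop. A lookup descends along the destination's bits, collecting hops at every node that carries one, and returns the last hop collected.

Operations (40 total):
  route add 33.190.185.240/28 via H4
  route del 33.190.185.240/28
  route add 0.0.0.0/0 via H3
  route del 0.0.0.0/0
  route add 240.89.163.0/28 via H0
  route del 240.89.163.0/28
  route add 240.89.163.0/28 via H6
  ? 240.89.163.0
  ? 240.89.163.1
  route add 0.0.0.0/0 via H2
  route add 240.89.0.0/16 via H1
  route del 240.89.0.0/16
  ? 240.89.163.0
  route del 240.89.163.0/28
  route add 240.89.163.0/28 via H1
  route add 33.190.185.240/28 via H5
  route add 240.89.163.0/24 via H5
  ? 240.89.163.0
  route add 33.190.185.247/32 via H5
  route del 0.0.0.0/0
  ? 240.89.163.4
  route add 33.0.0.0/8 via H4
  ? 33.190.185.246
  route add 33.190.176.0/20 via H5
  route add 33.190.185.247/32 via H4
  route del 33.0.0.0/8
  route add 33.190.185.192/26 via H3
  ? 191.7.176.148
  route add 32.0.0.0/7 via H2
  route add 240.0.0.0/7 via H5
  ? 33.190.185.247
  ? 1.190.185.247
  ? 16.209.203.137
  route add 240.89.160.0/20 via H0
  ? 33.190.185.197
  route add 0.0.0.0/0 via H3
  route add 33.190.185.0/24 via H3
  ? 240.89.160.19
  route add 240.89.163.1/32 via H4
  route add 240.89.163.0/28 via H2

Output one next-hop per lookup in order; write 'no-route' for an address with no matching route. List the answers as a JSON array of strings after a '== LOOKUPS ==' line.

Process each operation:
  + 33.190.185.240/28 (H4) depth=28
  del 33.190.185.240/28 (clear depth 28)
  + 0.0.0.0/0 (H3) depth=0
  del 0.0.0.0/0 (clear depth 0)
  + 240.89.163.0/28 (H0) depth=28
  del 240.89.163.0/28 (clear depth 28)
  + 240.89.163.0/28 (H6) depth=28
  lookup 240.89.163.0: bits 1111000001011001101000110000 walk d0:-→d1:-→d2:-→d3:-→d4:-→d5:-→d6:-→d7:-→d8:-→d9:-→d10:-→d11:-→d12:-→d13:-→d14:-→d15:-→d16:-→d17:-→d18:-→d19:-→d20:-→d21:-→d22:-→d23:-→d24:-→d25:-→d26:-→d27:-→d28:H6 -> H6
  lookup 240.89.163.1: bits 1111000001011001101000110000 walk d0:-→d1:-→d2:-→d3:-→d4:-→d5:-→d6:-→d7:-→d8:-→d9:-→d10:-→d11:-→d12:-→d13:-→d14:-→d15:-→d16:-→d17:-→d18:-→d19:-→d20:-→d21:-→d22:-→d23:-→d24:-→d25:-→d26:-→d27:-→d28:H6 -> H6
  + 0.0.0.0/0 (H2) depth=0
  + 240.89.0.0/16 (H1) depth=16
  del 240.89.0.0/16 (clear depth 16)
  lookup 240.89.163.0: bits 1111000001011001101000110000 walk d0:H2→d1:-→d2:-→d3:-→d4:-→d5:-→d6:-→d7:-→d8:-→d9:-→d10:-→d11:-→d12:-→d13:-→d14:-→d15:-→d16:-→d17:-→d18:-→d19:-→d20:-→d21:-→d22:-→d23:-→d24:-→d25:-→d26:-→d27:-→d28:H6 -> H6
  del 240.89.163.0/28 (clear depth 28)
  + 240.89.163.0/28 (H1) depth=28
  + 33.190.185.240/28 (H5) depth=28
  + 240.89.163.0/24 (H5) depth=24
  lookup 240.89.163.0: bits 1111000001011001101000110000 walk d0:H2→d1:-→d2:-→d3:-→d4:-→d5:-→d6:-→d7:-→d8:-→d9:-→d10:-→d11:-→d12:-→d13:-→d14:-→d15:-→d16:-→d17:-→d18:-→d19:-→d20:-→d21:-→d22:-→d23:-→d24:H5→d25:-→d26:-→d27:-→d28:H1 -> H1
  + 33.190.185.247/32 (H5) depth=32
  del 0.0.0.0/0 (clear depth 0)
  lookup 240.89.163.4: bits 1111000001011001101000110000 walk d0:-→d1:-→d2:-→d3:-→d4:-→d5:-→d6:-→d7:-→d8:-→d9:-→d10:-→d11:-→d12:-→d13:-→d14:-→d15:-→d16:-→d17:-→d18:-→d19:-→d20:-→d21:-→d22:-→d23:-→d24:H5→d25:-→d26:-→d27:-→d28:H1 -> H1
  + 33.0.0.0/8 (H4) depth=8
  lookup 33.190.185.246: bits 0010000110111110101110011111011 walk d0:-→d1:-→d2:-→d3:-→d4:-→d5:-→d6:-→d7:-→d8:H4→d9:-→d10:-→d11:-→d12:-→d13:-→d14:-→d15:-→d16:-→d17:-→d18:-→d19:-→d20:-→d21:-→d22:-→d23:-→d24:-→d25:-→d26:-→d27:-→d28:H5→d29:-→d30:-→d31:- -> H5
  + 33.190.176.0/20 (H5) depth=20
  + 33.190.185.247/32 (H4) depth=32
  del 33.0.0.0/8 (clear depth 8)
  + 33.190.185.192/26 (H3) depth=26
  lookup 191.7.176.148: bits 1 walk d0:-→d1:- -> no-route
  + 32.0.0.0/7 (H2) depth=7
  + 240.0.0.0/7 (H5) depth=7
  lookup 33.190.185.247: bits 00100001101111101011100111110111 walk d0:-→d1:-→d2:-→d3:-→d4:-→d5:-→d6:-→d7:H2→d8:-→d9:-→d10:-→d11:-→d12:-→d13:-→d14:-→d15:-→d16:-→d17:-→d18:-→d19:-→d20:H5→d21:-→d22:-→d23:-→d24:-→d25:-→d26:H3→d27:-→d28:H5→d29:-→d30:-→d31:-→d32:H4 -> H4
  lookup 1.190.185.247: bits 00 walk d0:-→d1:-→d2:- -> no-route
  lookup 16.209.203.137: bits 00 walk d0:-→d1:-→d2:- -> no-route
  + 240.89.160.0/20 (H0) depth=20
  lookup 33.190.185.197: bits 00100001101111101011100111 walk d0:-→d1:-→d2:-→d3:-→d4:-→d5:-→d6:-→d7:H2→d8:-→d9:-→d10:-→d11:-→d12:-→d13:-→d14:-→d15:-→d16:-→d17:-→d18:-→d19:-→d20:H5→d21:-→d22:-→d23:-→d24:-→d25:-→d26:H3 -> H3
  + 0.0.0.0/0 (H3) depth=0
  + 33.190.185.0/24 (H3) depth=24
  lookup 240.89.160.19: bits 1111000001011001101000 walk d0:H3→d1:-→d2:-→d3:-→d4:-→d5:-→d6:-→d7:H5→d8:-→d9:-→d10:-→d11:-→d12:-→d13:-→d14:-→d15:-→d16:-→d17:-→d18:-→d19:-→d20:H0→d21:-→d22:- -> H0
  + 240.89.163.1/32 (H4) depth=32
  + 240.89.163.0/28 (H2) depth=28

== LOOKUPS ==
["H6","H6","H6","H1","H1","H5","no-route","H4","no-route","no-route","H3","H0"]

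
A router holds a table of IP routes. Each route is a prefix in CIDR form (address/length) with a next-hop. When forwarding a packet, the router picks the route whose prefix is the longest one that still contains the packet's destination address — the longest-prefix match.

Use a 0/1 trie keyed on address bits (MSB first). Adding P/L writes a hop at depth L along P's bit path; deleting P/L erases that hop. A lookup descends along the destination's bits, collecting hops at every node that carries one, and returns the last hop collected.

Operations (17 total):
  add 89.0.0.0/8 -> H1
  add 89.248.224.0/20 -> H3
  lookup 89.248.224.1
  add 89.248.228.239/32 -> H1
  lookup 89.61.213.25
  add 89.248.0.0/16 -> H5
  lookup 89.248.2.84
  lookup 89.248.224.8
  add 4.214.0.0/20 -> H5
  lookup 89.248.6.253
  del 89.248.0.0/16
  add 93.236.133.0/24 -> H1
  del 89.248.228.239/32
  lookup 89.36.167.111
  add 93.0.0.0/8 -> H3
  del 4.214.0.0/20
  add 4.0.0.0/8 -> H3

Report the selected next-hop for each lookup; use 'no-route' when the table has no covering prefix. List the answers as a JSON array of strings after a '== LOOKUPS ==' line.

Process each operation:
  + 89.0.0.0/8 (H1) depth=8
  + 89.248.224.0/20 (H3) depth=20
  Q 89.248.224.1: descend 01011001111110001110 ; hops seen [H1,H3] ; pick H3
  + 89.248.228.239/32 (H1) depth=32
  Q 89.61.213.25: descend 01011001 ; hops seen [H1] ; pick H1
  + 89.248.0.0/16 (H5) depth=16
  Q 89.248.2.84: descend 0101100111111000 ; hops seen [H1,H5] ; pick H5
  Q 89.248.224.8: descend 010110011111100011100 ; hops seen [H1,H5,H3] ; pick H3
  + 4.214.0.0/20 (H5) depth=20
  Q 89.248.6.253: descend 0101100111111000 ; hops seen [H1,H5] ; pick H5
  - 89.248.0.0/16 clear@16
  + 93.236.133.0/24 (H1) depth=24
  - 89.248.228.239/32 clear@32
  Q 89.36.167.111: descend 01011001 ; hops seen [H1] ; pick H1
  + 93.0.0.0/8 (H3) depth=8
  - 4.214.0.0/20 clear@20
  + 4.0.0.0/8 (H3) depth=8

== LOOKUPS ==
["H3","H1","H5","H3","H5","H1"]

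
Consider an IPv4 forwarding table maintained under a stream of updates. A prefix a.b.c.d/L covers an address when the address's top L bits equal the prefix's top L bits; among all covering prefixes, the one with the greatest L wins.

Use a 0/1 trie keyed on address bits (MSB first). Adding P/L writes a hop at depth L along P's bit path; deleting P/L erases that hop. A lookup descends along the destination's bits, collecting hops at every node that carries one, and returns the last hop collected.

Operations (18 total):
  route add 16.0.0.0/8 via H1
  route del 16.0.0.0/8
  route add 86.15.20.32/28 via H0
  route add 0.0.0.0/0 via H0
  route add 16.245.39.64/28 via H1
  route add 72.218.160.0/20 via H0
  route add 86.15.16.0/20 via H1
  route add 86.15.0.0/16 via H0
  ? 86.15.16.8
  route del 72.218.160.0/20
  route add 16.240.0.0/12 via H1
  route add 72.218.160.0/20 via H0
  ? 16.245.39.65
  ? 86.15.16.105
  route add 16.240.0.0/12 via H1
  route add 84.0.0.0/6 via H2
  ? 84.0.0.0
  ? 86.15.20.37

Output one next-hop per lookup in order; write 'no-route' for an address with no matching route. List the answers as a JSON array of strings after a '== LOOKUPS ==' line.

Process each operation:
  add 16.0.0.0/8 -> H1 at depth 8
  - 16.0.0.0/8 clear@8
  add 86.15.20.32/28 -> H0 at depth 28
  add 0.0.0.0/0 -> H0 at depth 0
  add 16.245.39.64/28 -> H1 at depth 28
  add 72.218.160.0/20 -> H0 at depth 20
  add 86.15.16.0/20 -> H1 at depth 20
  add 86.15.0.0/16 -> H0 at depth 16
  lookup 86.15.16.8: bits 010101100000111100010 walk d0:H0→d1:-→d2:-→d3:-→d4:-→d5:-→d6:-→d7:-→d8:-→d9:-→d10:-→d11:-→d12:-→d13:-→d14:-→d15:-→d16:H0→d17:-→d18:-→d19:-→d20:H1→d21:- -> H1
  - 72.218.160.0/20 clear@20
  add 16.240.0.0/12 -> H1 at depth 12
  add 72.218.160.0/20 -> H0 at depth 20
  lookup 16.245.39.65: bits 0001000011110101001001110100 walk d0:H0→d1:-→d2:-→d3:-→d4:-→d5:-→d6:-→d7:-→d8:-→d9:-→d10:-→d11:-→d12:H1→d13:-→d14:-→d15:-→d16:-→d17:-→d18:-→d19:-→d20:-→d21:-→d22:-→d23:-→d24:-→d25:-→d26:-→d27:-→d28:H1 -> H1
  lookup 86.15.16.105: bits 010101100000111100010 walk d0:H0→d1:-→d2:-→d3:-→d4:-→d5:-→d6:-→d7:-→d8:-→d9:-→d10:-→d11:-→d12:-→d13:-→d14:-→d15:-→d16:H0→d17:-→d18:-→d19:-→d20:H1→d21:- -> H1
  add 16.240.0.0/12 -> H1 at depth 12
  add 84.0.0.0/6 -> H2 at depth 6
  lookup 84.0.0.0: bits 010101 walk d0:H0→d1:-→d2:-→d3:-→d4:-→d5:-→d6:H2 -> H2
  lookup 86.15.20.37: bits 0101011000001111000101000010 walk d0:H0→d1:-→d2:-→d3:-→d4:-→d5:-→d6:H2→d7:-→d8:-→d9:-→d10:-→d11:-→d12:-→d13:-→d14:-→d15:-→d16:H0→d17:-→d18:-→d19:-→d20:H1→d21:-→d22:-→d23:-→d24:-→d25:-→d26:-→d27:-→d28:H0 -> H0

== LOOKUPS ==
["H1","H1","H1","H2","H0"]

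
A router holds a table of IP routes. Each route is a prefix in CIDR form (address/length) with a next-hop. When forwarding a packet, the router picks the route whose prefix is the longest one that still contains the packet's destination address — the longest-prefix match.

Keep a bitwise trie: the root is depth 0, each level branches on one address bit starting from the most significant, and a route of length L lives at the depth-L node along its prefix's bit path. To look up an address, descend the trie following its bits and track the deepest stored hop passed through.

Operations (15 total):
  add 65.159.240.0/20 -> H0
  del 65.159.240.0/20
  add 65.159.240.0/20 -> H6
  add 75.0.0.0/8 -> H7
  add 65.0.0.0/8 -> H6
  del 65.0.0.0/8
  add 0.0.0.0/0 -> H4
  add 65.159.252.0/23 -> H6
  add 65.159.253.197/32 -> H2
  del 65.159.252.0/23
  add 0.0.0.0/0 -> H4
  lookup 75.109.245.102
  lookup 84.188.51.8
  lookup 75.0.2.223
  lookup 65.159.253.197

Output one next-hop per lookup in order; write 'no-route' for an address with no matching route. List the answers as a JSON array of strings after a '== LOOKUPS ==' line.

Process each operation:
  + 65.159.240.0/20 (H0) depth=20
  - 65.159.240.0/20 clear@20
  + 65.159.240.0/20 (H6) depth=20
  + 75.0.0.0/8 (H7) depth=8
  + 65.0.0.0/8 (H6) depth=8
  - 65.0.0.0/8 clear@8
  + 0.0.0.0/0 (H4) depth=0
  + 65.159.252.0/23 (H6) depth=23
  + 65.159.253.197/32 (H2) depth=32
  - 65.159.252.0/23 clear@23
  + 0.0.0.0/0 (H4) depth=0
  ? 75.109.245.102  path d0:H4→d1:-→d2:-→d3:-→d4:-→d5:-→d6:-→d7:-→d8:H7  best=H7
  ? 84.188.51.8  path d0:H4→d1:-→d2:-→d3:-  best=H4
  ? 75.0.2.223  path d0:H4→d1:-→d2:-→d3:-→d4:-→d5:-→d6:-→d7:-→d8:H7  best=H7
  ? 65.159.253.197  path d0:H4→d1:-→d2:-→d3:-→d4:-→d5:-→d6:-→d7:-→d8:-→d9:-→d10:-→d11:-→d12:-→d13:-→d14:-→d15:-→d16:-→d17:-→d18:-→d19:-→d20:H6→d21:-→d22:-→d23:-→d24:-→d25:-→d26:-→d27:-→d28:-→d29:-→d30:-→d31:-→d32:H2  best=H2

== LOOKUPS ==
["H7","H4","H7","H2"]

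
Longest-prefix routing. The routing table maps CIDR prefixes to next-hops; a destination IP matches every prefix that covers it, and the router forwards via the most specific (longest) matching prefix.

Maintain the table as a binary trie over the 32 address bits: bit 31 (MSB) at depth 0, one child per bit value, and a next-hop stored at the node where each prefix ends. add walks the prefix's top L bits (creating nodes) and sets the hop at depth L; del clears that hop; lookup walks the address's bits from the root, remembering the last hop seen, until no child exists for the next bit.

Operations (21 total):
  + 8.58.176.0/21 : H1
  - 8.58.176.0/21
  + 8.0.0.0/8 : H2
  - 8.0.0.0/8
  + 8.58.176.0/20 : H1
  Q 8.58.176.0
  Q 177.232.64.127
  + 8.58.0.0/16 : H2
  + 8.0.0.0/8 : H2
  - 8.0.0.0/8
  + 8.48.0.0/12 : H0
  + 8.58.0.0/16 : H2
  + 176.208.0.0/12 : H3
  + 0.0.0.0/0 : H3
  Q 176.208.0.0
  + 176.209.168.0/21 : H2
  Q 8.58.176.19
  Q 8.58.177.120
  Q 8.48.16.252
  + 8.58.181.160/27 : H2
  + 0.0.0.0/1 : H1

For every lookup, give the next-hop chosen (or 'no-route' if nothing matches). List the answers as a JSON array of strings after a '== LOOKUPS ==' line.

Apply in order:
  add 8.58.176.0/21 -> H1 at depth 21
  - 8.58.176.0/21 clear@21
  add 8.0.0.0/8 -> H2 at depth 8
  - 8.0.0.0/8 clear@8
  add 8.58.176.0/20 -> H1 at depth 20
  ? 8.58.176.0  path d0:-→d1:-→d2:-→d3:-→d4:-→d5:-→d6:-→d7:-→d8:-→d9:-→d10:-→d11:-→d12:-→d13:-→d14:-→d15:-→d16:-→d17:-→d18:-→d19:-→d20:H1→d21:-  best=H1
  ? 177.232.64.127  path d0:-  best=no-route
  add 8.58.0.0/16 -> H2 at depth 16
  add 8.0.0.0/8 -> H2 at depth 8
  - 8.0.0.0/8 clear@8
  add 8.48.0.0/12 -> H0 at depth 12
  add 8.58.0.0/16 -> H2 at depth 16
  add 176.208.0.0/12 -> H3 at depth 12
  add 0.0.0.0/0 -> H3 at depth 0
  ? 176.208.0.0  path d0:H3→d1:-→d2:-→d3:-→d4:-→d5:-→d6:-→d7:-→d8:-→d9:-→d10:-→d11:-→d12:H3  best=H3
  add 176.209.168.0/21 -> H2 at depth 21
  ? 8.58.176.19  path d0:H3→d1:-→d2:-→d3:-→d4:-→d5:-→d6:-→d7:-→d8:-→d9:-→d10:-→d11:-→d12:H0→d13:-→d14:-→d15:-→d16:H2→d17:-→d18:-→d19:-→d20:H1→d21:-  best=H1
  ? 8.58.177.120  path d0:H3→d1:-→d2:-→d3:-→d4:-→d5:-→d6:-→d7:-→d8:-→d9:-→d10:-→d11:-→d12:H0→d13:-→d14:-→d15:-→d16:H2→d17:-→d18:-→d19:-→d20:H1→d21:-  best=H1
  ? 8.48.16.252  path d0:H3→d1:-→d2:-→d3:-→d4:-→d5:-→d6:-→d7:-→d8:-→d9:-→d10:-→d11:-→d12:H0  best=H0
  add 8.58.181.160/27 -> H2 at depth 27
  add 0.0.0.0/1 -> H1 at depth 1

== LOOKUPS ==
["H1","no-route","H3","H1","H1","H0"]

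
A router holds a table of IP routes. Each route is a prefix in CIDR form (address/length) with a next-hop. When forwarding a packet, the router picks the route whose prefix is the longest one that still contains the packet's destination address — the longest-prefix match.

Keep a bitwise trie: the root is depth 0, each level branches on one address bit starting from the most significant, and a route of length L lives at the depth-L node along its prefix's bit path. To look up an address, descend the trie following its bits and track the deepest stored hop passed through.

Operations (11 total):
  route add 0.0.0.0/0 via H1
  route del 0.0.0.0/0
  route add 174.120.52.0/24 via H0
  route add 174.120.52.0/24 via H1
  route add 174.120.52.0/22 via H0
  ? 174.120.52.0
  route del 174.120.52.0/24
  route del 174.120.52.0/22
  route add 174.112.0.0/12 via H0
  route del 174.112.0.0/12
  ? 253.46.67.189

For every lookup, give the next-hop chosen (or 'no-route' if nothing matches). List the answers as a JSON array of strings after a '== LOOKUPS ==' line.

Trace:
  + 0.0.0.0/0 (H1) depth=0
  - 0.0.0.0/0 clear@0
  + 174.120.52.0/24 (H0) depth=24
  + 174.120.52.0/24 (H1) depth=24
  + 174.120.52.0/22 (H0) depth=22
  ? 174.120.52.0  path d0:-→d1:-→d2:-→d3:-→d4:-→d5:-→d6:-→d7:-→d8:-→d9:-→d10:-→d11:-→d12:-→d13:-→d14:-→d15:-→d16:-→d17:-→d18:-→d19:-→d20:-→d21:-→d22:H0→d23:-→d24:H1  best=H1
  - 174.120.52.0/24 clear@24
  - 174.120.52.0/22 clear@22
  + 174.112.0.0/12 (H0) depth=12
  - 174.112.0.0/12 clear@12
  ? 253.46.67.189  path d0:-→d1:-  best=no-route

== LOOKUPS ==
["H1","no-route"]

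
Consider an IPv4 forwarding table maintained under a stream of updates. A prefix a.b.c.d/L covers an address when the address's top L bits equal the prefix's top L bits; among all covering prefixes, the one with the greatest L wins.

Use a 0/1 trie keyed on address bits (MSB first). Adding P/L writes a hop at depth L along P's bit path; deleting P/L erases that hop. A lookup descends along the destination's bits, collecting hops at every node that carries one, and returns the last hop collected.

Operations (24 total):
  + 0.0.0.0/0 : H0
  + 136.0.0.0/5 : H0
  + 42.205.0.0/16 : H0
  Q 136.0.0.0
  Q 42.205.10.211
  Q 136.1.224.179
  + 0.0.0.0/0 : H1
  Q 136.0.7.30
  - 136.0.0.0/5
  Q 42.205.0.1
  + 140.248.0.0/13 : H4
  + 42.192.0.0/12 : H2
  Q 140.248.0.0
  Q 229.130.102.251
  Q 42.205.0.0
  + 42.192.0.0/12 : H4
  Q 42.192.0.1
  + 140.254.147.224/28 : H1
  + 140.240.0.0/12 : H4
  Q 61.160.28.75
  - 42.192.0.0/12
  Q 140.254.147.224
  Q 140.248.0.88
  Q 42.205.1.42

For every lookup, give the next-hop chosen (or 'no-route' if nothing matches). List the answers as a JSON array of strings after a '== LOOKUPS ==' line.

Trace:
  add 0.0.0.0/0 -> H0 at depth 0
  add 136.0.0.0/5 -> H0 at depth 5
  add 42.205.0.0/16 -> H0 at depth 16
  ? 136.0.0.0  path d0:H0→d1:-→d2:-→d3:-→d4:-→d5:H0  best=H0
  ? 42.205.10.211  path d0:H0→d1:-→d2:-→d3:-→d4:-→d5:-→d6:-→d7:-→d8:-→d9:-→d10:-→d11:-→d12:-→d13:-→d14:-→d15:-→d16:H0  best=H0
  ? 136.1.224.179  path d0:H0→d1:-→d2:-→d3:-→d4:-→d5:H0  best=H0
  add 0.0.0.0/0 -> H1 at depth 0
  ? 136.0.7.30  path d0:H1→d1:-→d2:-→d3:-→d4:-→d5:H0  best=H0
  - 136.0.0.0/5 clear@5
  ? 42.205.0.1  path d0:H1→d1:-→d2:-→d3:-→d4:-→d5:-→d6:-→d7:-→d8:-→d9:-→d10:-→d11:-→d12:-→d13:-→d14:-→d15:-→d16:H0  best=H0
  add 140.248.0.0/13 -> H4 at depth 13
  add 42.192.0.0/12 -> H2 at depth 12
  ? 140.248.0.0  path d0:H1→d1:-→d2:-→d3:-→d4:-→d5:-→d6:-→d7:-→d8:-→d9:-→d10:-→d11:-→d12:-→d13:H4  best=H4
  ? 229.130.102.251  path d0:H1→d1:-  best=H1
  ? 42.205.0.0  path d0:H1→d1:-→d2:-→d3:-→d4:-→d5:-→d6:-→d7:-→d8:-→d9:-→d10:-→d11:-→d12:H2→d13:-→d14:-→d15:-→d16:H0  best=H0
  add 42.192.0.0/12 -> H4 at depth 12
  ? 42.192.0.1  path d0:H1→d1:-→d2:-→d3:-→d4:-→d5:-→d6:-→d7:-→d8:-→d9:-→d10:-→d11:-→d12:H4  best=H4
  add 140.254.147.224/28 -> H1 at depth 28
  add 140.240.0.0/12 -> H4 at depth 12
  ? 61.160.28.75  path d0:H1→d1:-→d2:-→d3:-  best=H1
  - 42.192.0.0/12 clear@12
  ? 140.254.147.224  path d0:H1→d1:-→d2:-→d3:-→d4:-→d5:-→d6:-→d7:-→d8:-→d9:-→d10:-→d11:-→d12:H4→d13:H4→d14:-→d15:-→d16:-→d17:-→d18:-→d19:-→d20:-→d21:-→d22:-→d23:-→d24:-→d25:-→d26:-→d27:-→d28:H1  best=H1
  ? 140.248.0.88  path d0:H1→d1:-→d2:-→d3:-→d4:-→d5:-→d6:-→d7:-→d8:-→d9:-→d10:-→d11:-→d12:H4→d13:H4  best=H4
  ? 42.205.1.42  path d0:H1→d1:-→d2:-→d3:-→d4:-→d5:-→d6:-→d7:-→d8:-→d9:-→d10:-→d11:-→d12:-→d13:-→d14:-→d15:-→d16:H0  best=H0

== LOOKUPS ==
["H0","H0","H0","H0","H0","H4","H1","H0","H4","H1","H1","H4","H0"]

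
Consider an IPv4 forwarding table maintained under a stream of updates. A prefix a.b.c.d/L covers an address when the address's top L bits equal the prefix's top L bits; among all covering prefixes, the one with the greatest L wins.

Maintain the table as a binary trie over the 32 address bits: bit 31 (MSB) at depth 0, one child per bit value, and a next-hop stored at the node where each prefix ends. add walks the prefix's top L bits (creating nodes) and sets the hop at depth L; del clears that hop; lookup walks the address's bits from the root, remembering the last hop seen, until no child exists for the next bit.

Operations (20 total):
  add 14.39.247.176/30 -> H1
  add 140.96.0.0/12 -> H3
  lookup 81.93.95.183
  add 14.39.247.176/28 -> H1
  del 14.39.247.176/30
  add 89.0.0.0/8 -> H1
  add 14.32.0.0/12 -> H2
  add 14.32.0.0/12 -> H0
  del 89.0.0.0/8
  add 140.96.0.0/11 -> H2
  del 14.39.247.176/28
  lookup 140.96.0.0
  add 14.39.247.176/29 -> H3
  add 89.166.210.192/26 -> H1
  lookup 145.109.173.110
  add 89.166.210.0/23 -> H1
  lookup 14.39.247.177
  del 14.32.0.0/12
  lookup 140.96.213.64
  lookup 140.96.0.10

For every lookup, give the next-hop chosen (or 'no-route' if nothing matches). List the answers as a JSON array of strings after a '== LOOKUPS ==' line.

Apply in order:
  add 14.39.247.176/30 -> H1 at depth 30
  add 140.96.0.0/12 -> H3 at depth 12
  lookup 81.93.95.183: bits 0 walk d0:-→d1:- -> no-route
  add 14.39.247.176/28 -> H1 at depth 28
  del 14.39.247.176/30 (clear depth 30)
  add 89.0.0.0/8 -> H1 at depth 8
  add 14.32.0.0/12 -> H2 at depth 12
  add 14.32.0.0/12 -> H0 at depth 12
  del 89.0.0.0/8 (clear depth 8)
  add 140.96.0.0/11 -> H2 at depth 11
  del 14.39.247.176/28 (clear depth 28)
  lookup 140.96.0.0: bits 100011000110 walk d0:-→d1:-→d2:-→d3:-→d4:-→d5:-→d6:-→d7:-→d8:-→d9:-→d10:-→d11:H2→d12:H3 -> H3
  add 14.39.247.176/29 -> H3 at depth 29
  add 89.166.210.192/26 -> H1 at depth 26
  lookup 145.109.173.110: bits 100 walk d0:-→d1:-→d2:-→d3:- -> no-route
  add 89.166.210.0/23 -> H1 at depth 23
  lookup 14.39.247.177: bits 000011100010011111110111101100 walk d0:-→d1:-→d2:-→d3:-→d4:-→d5:-→d6:-→d7:-→d8:-→d9:-→d10:-→d11:-→d12:H0→d13:-→d14:-→d15:-→d16:-→d17:-→d18:-→d19:-→d20:-→d21:-→d22:-→d23:-→d24:-→d25:-→d26:-→d27:-→d28:-→d29:H3→d30:- -> H3
  del 14.32.0.0/12 (clear depth 12)
  lookup 140.96.213.64: bits 100011000110 walk d0:-→d1:-→d2:-→d3:-→d4:-→d5:-→d6:-→d7:-→d8:-→d9:-→d10:-→d11:H2→d12:H3 -> H3
  lookup 140.96.0.10: bits 100011000110 walk d0:-→d1:-→d2:-→d3:-→d4:-→d5:-→d6:-→d7:-→d8:-→d9:-→d10:-→d11:H2→d12:H3 -> H3

== LOOKUPS ==
["no-route","H3","no-route","H3","H3","H3"]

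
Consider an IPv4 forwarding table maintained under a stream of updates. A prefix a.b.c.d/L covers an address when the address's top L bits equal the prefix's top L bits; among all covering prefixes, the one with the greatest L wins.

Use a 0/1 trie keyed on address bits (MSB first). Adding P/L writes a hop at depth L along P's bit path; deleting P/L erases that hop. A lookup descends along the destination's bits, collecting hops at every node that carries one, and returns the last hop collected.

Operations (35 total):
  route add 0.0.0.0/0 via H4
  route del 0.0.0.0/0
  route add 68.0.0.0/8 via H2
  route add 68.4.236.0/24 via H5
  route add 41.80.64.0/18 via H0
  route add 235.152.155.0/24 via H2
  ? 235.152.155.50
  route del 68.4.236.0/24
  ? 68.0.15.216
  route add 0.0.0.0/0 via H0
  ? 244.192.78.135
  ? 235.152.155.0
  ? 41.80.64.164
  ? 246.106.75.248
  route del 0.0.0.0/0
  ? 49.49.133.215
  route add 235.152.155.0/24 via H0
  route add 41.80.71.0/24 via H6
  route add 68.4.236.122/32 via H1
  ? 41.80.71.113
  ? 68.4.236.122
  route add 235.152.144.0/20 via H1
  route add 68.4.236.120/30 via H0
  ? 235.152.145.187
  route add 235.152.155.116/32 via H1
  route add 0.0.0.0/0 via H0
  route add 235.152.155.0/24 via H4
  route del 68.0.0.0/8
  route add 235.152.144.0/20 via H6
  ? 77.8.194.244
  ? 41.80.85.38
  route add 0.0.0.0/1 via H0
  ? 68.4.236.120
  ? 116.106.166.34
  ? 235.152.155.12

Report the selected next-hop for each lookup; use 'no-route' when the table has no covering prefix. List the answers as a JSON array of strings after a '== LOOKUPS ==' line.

Apply in order:
  add 0.0.0.0/0 -> H4 at depth 0
  - 0.0.0.0/0 clear@0
  add 68.0.0.0/8 -> H2 at depth 8
  add 68.4.236.0/24 -> H5 at depth 24
  add 41.80.64.0/18 -> H0 at depth 18
  add 235.152.155.0/24 -> H2 at depth 24
  Q 235.152.155.50: descend 111010111001100010011011 ; hops seen [H2] ; pick H2
  - 68.4.236.0/24 clear@24
  Q 68.0.15.216: descend 0100010000000 ; hops seen [H2] ; pick H2
  add 0.0.0.0/0 -> H0 at depth 0
  Q 244.192.78.135: descend 111 ; hops seen [H0] ; pick H0
  Q 235.152.155.0: descend 111010111001100010011011 ; hops seen [H0,H2] ; pick H2
  Q 41.80.64.164: descend 001010010101000001 ; hops seen [H0,H0] ; pick H0
  Q 246.106.75.248: descend 111 ; hops seen [H0] ; pick H0
  - 0.0.0.0/0 clear@0
  Q 49.49.133.215: descend 001 ; hops seen [∅] ; pick no-route
  add 235.152.155.0/24 -> H0 at depth 24
  add 41.80.71.0/24 -> H6 at depth 24
  add 68.4.236.122/32 -> H1 at depth 32
  Q 41.80.71.113: descend 001010010101000001000111 ; hops seen [H0,H6] ; pick H6
  Q 68.4.236.122: descend 01000100000001001110110001111010 ; hops seen [H2,H1] ; pick H1
  add 235.152.144.0/20 -> H1 at depth 20
  add 68.4.236.120/30 -> H0 at depth 30
  Q 235.152.145.187: descend 11101011100110001001 ; hops seen [H1] ; pick H1
  add 235.152.155.116/32 -> H1 at depth 32
  add 0.0.0.0/0 -> H0 at depth 0
  add 235.152.155.0/24 -> H4 at depth 24
  - 68.0.0.0/8 clear@8
  add 235.152.144.0/20 -> H6 at depth 20
  Q 77.8.194.244: descend 0100 ; hops seen [H0] ; pick H0
  Q 41.80.85.38: descend 0010100101010000010 ; hops seen [H0,H0] ; pick H0
  add 0.0.0.0/1 -> H0 at depth 1
  Q 68.4.236.120: descend 010001000000010011101100011110 ; hops seen [H0,H0,H0] ; pick H0
  Q 116.106.166.34: descend 01 ; hops seen [H0,H0] ; pick H0
  Q 235.152.155.12: descend 1110101110011000100110110 ; hops seen [H0,H6,H4] ; pick H4

== LOOKUPS ==
["H2","H2","H0","H2","H0","H0","no-route","H6","H1","H1","H0","H0","H0","H0","H4"]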